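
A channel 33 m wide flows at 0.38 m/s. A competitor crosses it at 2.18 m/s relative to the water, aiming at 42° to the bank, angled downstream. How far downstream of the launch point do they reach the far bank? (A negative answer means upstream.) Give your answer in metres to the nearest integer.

Perpendicular speed = 1.459 m/s; crossing time = 33 / 1.459 = 22.623 s.
Net downstream speed = 2.000 m/s.
Drift = 2.000 × 22.623 = 45.247 m (downstream).

45 m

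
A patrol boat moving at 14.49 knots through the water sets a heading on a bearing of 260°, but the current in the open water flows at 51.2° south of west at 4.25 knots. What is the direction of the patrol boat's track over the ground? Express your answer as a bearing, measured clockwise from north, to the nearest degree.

Taking east as x and north as y: velocity relative to the water = (-14.270, -2.516) knots; the water relative to ground = (-2.663, -3.312) knots.
Velocity relative to ground = (-14.270, -2.516) + (-2.663, -3.312) = (-16.933, -5.828) knots.
Bearing = atan2(-16.93, -5.83) = 251.01° clockwise from north.

251°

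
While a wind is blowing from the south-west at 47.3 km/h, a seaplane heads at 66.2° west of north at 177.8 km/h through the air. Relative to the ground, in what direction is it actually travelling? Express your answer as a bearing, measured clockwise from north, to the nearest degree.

Taking east as x and north as y: velocity relative to the air = (-162.680, 71.750) km/h; the air relative to ground = (33.446, 33.446) km/h.
Velocity relative to ground = (-162.680, 71.750) + (33.446, 33.446) = (-129.234, 105.197) km/h.
Bearing = atan2(-129.23, 105.20) = 309.15° clockwise from north.

309°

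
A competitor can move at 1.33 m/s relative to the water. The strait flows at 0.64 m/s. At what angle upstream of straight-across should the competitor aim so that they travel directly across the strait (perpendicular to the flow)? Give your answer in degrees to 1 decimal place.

28.8°

To cancel the current, the upstream component of the competitor's velocity must equal the flow: 1.33 sin θ = 0.64.
sin θ = 0.64 / 1.33 = 0.4812.
θ = arcsin(0.4812) = 28.764°.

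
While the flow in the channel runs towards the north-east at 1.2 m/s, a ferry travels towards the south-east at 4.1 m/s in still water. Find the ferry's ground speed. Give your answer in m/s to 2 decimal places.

Taking east as x and north as y: velocity relative to the water = (2.899, -2.899) m/s; the water relative to ground = (0.849, 0.849) m/s.
Velocity relative to ground = (2.899, -2.899) + (0.849, 0.849) = (3.748, -2.051) m/s.
Speed = |(3.748, -2.051)| = 4.272 m/s.

4.27 m/s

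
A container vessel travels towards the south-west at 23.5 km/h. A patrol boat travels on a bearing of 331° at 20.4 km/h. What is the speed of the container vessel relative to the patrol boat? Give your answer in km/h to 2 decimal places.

Taking east as x and north as y: container vessel velocity = (-16.617, -16.617) km/h; patrol boat velocity = (-9.890, 17.842) km/h.
Velocity of container vessel relative to patrol boat = (-16.617, -16.617) − (-9.890, 17.842) = (-6.727, -34.459) km/h.
Magnitude = |(-6.727, -34.459)| = 35.110 km/h.

35.11 km/h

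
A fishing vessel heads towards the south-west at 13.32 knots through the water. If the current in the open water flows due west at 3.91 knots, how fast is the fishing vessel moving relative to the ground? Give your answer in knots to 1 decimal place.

16.3 knots

Taking east as x and north as y: velocity relative to the water = (-9.419, -9.419) knots; the water relative to ground = (-3.910, 0.000) knots.
Velocity relative to ground = (-9.419, -9.419) + (-3.910, 0.000) = (-13.329, -9.419) knots.
Speed = |(-13.329, -9.419)| = 16.321 knots.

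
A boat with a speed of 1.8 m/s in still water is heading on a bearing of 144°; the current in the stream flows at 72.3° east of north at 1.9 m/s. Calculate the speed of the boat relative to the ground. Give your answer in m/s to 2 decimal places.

Taking east as x and north as y: velocity relative to the water = (1.058, -1.456) m/s; the water relative to ground = (1.810, 0.578) m/s.
Velocity relative to ground = (1.058, -1.456) + (1.810, 0.578) = (2.868, -0.879) m/s.
Speed = |(2.868, -0.879)| = 3.000 m/s.

3.00 m/s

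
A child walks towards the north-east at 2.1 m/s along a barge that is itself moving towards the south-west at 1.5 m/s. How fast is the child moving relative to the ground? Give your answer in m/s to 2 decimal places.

0.60 m/s

Taking east as x and north as y: barge velocity = (-1.061, -1.061) m/s; child velocity relative to barge = (1.485, 1.485) m/s.
Velocity relative to ground = (-1.061, -1.061) + (1.485, 1.485) = (0.424, 0.424) m/s.
Speed = |(0.424, 0.424)| = 0.600 m/s.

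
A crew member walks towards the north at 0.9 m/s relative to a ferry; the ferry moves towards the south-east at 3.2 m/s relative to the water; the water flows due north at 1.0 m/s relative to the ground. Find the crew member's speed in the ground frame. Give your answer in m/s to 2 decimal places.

In east/north components (m/s): crew member relative to ferry = (0.000, 0.900); ferry relative to water = (2.263, -2.263); water relative to ground = (0.000, 1.000).
Sum = (2.263, -0.363) m/s.
Speed = |(2.263, -0.363)| = 2.292 m/s.

2.29 m/s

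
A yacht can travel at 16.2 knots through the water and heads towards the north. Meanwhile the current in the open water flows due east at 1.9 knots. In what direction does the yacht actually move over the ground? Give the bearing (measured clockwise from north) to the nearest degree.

007°

Taking east as x and north as y: velocity relative to the water = (0.000, 16.200) knots; the water relative to ground = (1.900, 0.000) knots.
Velocity relative to ground = (0.000, 16.200) + (1.900, 0.000) = (1.900, 16.200) knots.
Bearing = atan2(1.90, 16.20) = 6.69° clockwise from north.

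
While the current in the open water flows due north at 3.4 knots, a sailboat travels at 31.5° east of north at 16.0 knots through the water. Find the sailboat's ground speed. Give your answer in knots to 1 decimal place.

Taking east as x and north as y: velocity relative to the water = (8.360, 13.642) knots; the water relative to ground = (0.000, 3.400) knots.
Velocity relative to ground = (8.360, 13.642) + (0.000, 3.400) = (8.360, 17.042) knots.
Speed = |(8.360, 17.042)| = 18.982 knots.

19.0 knots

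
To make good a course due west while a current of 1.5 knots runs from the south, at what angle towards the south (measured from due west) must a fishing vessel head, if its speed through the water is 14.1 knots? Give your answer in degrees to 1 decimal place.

The current pushes perpendicular to the desired track; the heading must have a component into the current equal to 1.5 knots: 14.1 sin θ = 1.5.
sin θ = 0.1064, so θ = 6.107°.

6.1°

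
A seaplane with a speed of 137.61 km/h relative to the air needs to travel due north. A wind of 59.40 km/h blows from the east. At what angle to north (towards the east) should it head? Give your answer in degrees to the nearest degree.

26°

The wind pushes perpendicular to the desired track; the heading must have a component into the wind equal to 59.40 km/h: 137.61 sin θ = 59.40.
sin θ = 0.4317, so θ = 25.573°.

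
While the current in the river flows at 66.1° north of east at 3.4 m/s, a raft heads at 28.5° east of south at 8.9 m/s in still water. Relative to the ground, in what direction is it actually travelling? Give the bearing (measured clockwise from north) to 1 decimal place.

Taking east as x and north as y: velocity relative to the water = (4.247, -7.821) m/s; the water relative to ground = (1.377, 3.108) m/s.
Velocity relative to ground = (4.247, -7.821) + (1.377, 3.108) = (5.624, -4.713) m/s.
Bearing = atan2(5.62, -4.71) = 129.96° clockwise from north.

130.0°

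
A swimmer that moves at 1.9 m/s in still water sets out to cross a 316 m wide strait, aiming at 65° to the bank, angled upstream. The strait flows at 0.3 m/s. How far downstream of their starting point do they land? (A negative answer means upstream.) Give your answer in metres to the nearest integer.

-92 m

Perpendicular speed = 1.722 m/s; crossing time = 316 / 1.722 = 183.509 s.
Net downstream speed = -0.503 m/s.
Drift = -0.503 × 183.509 = -92.300 m (upstream).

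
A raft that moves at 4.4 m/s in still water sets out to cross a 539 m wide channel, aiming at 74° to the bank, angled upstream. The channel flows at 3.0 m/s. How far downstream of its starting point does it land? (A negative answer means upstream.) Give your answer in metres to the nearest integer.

Perpendicular speed = 4.230 m/s; crossing time = 539 / 4.230 = 127.437 s.
Net downstream speed = 1.787 m/s.
Drift = 1.787 × 127.437 = 227.754 m (downstream).

228 m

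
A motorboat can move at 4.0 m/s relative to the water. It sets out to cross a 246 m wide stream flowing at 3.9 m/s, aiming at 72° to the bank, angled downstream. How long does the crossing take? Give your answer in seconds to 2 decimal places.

The component of the motorboat's velocity perpendicular to the bank is 4.0 × sin 72° = 3.804 m/s.
The current is parallel to the bank, so it does not affect the crossing time.
Time = 246 / 3.804 = 64.665 s.

64.66 s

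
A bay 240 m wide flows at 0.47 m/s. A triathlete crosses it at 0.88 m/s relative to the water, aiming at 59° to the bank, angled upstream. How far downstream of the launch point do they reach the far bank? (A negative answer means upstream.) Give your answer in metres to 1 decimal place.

Perpendicular speed = 0.754 m/s; crossing time = 240 / 0.754 = 318.173 s.
Net downstream speed = 0.017 m/s.
Drift = 0.017 × 318.173 = 5.335 m (downstream).

5.3 m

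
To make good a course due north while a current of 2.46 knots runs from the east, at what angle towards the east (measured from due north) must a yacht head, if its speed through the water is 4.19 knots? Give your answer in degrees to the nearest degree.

36°

The current pushes perpendicular to the desired track; the heading must have a component into the current equal to 2.46 knots: 4.19 sin θ = 2.46.
sin θ = 0.5871, so θ = 35.952°.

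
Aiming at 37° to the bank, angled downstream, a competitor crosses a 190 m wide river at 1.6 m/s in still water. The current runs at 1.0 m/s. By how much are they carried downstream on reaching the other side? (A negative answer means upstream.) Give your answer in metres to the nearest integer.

449 m

Perpendicular speed = 0.963 m/s; crossing time = 190 / 0.963 = 197.320 s.
Net downstream speed = 2.278 m/s.
Drift = 2.278 × 197.320 = 449.458 m (downstream).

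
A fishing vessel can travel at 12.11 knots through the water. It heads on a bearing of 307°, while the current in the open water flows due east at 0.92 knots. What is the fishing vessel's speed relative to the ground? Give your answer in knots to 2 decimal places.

Taking east as x and north as y: velocity relative to the water = (-9.671, 7.288) knots; the water relative to ground = (0.920, 0.000) knots.
Velocity relative to ground = (-9.671, 7.288) + (0.920, 0.000) = (-8.751, 7.288) knots.
Speed = |(-8.751, 7.288)| = 11.389 knots.

11.39 knots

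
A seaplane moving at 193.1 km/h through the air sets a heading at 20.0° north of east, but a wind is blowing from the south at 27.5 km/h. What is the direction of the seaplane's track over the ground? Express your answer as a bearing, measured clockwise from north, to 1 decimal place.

062.7°

Taking east as x and north as y: velocity relative to the air = (181.455, 66.044) km/h; the air relative to ground = (0.000, 27.500) km/h.
Velocity relative to ground = (181.455, 66.044) + (0.000, 27.500) = (181.455, 93.544) km/h.
Bearing = atan2(181.45, 93.54) = 62.73° clockwise from north.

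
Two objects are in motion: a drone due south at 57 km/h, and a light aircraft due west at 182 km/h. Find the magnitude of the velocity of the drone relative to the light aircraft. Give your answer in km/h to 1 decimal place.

190.7 km/h

Taking east as x and north as y: drone velocity = (0.000, -57.000) km/h; light aircraft velocity = (-182.000, 0.000) km/h.
Velocity of drone relative to light aircraft = (0.000, -57.000) − (-182.000, 0.000) = (182.000, -57.000) km/h.
Magnitude = |(182.000, -57.000)| = 190.717 km/h.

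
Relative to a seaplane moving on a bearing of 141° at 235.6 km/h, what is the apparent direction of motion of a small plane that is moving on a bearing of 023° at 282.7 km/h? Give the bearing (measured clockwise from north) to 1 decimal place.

Taking east as x and north as y: small plane velocity = (110.460, 260.227) km/h; seaplane velocity = (148.268, -183.096) km/h.
Velocity of small plane relative to seaplane = (110.460, 260.227) − (148.268, -183.096) = (-37.808, 443.322) km/h.
Bearing = atan2(-37.81, 443.32) = 355.13° clockwise from north.

355.1°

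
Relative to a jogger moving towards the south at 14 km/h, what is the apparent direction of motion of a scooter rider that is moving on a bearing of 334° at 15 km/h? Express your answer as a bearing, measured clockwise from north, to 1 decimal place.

346.5°

Taking east as x and north as y: scooter rider velocity = (-6.576, 13.482) km/h; jogger velocity = (0.000, -14.000) km/h.
Velocity of scooter rider relative to jogger = (-6.576, 13.482) − (0.000, -14.000) = (-6.576, 27.482) km/h.
Bearing = atan2(-6.58, 27.48) = 346.54° clockwise from north.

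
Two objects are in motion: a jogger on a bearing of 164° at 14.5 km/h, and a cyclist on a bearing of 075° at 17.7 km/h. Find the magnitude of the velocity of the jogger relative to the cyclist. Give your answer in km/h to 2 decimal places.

22.68 km/h

Taking east as x and north as y: jogger velocity = (3.997, -13.938) km/h; cyclist velocity = (17.097, 4.581) km/h.
Velocity of jogger relative to cyclist = (3.997, -13.938) − (17.097, 4.581) = (-13.100, -18.519) km/h.
Magnitude = |(-13.100, -18.519)| = 22.684 km/h.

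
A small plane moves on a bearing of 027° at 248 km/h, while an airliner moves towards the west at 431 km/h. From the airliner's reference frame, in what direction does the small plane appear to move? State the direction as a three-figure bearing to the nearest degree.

Taking east as x and north as y: small plane velocity = (112.590, 220.970) km/h; airliner velocity = (-431.000, 0.000) km/h.
Velocity of small plane relative to airliner = (112.590, 220.970) − (-431.000, 0.000) = (543.590, 220.970) km/h.
Bearing = atan2(543.59, 220.97) = 67.88° clockwise from north.

068°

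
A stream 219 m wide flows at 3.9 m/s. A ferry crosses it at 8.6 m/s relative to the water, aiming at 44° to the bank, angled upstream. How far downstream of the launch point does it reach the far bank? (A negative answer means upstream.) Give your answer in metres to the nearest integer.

Perpendicular speed = 5.974 m/s; crossing time = 219 / 5.974 = 36.658 s.
Net downstream speed = -2.286 m/s.
Drift = -2.286 × 36.658 = -83.813 m (upstream).

-84 m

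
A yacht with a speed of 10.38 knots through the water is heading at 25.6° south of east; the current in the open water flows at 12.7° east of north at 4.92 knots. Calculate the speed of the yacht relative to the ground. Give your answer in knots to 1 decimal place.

10.4 knots

Taking east as x and north as y: velocity relative to the water = (9.361, -4.485) knots; the water relative to ground = (1.082, 4.800) knots.
Velocity relative to ground = (9.361, -4.485) + (1.082, 4.800) = (10.443, 0.315) knots.
Speed = |(10.443, 0.315)| = 10.447 knots.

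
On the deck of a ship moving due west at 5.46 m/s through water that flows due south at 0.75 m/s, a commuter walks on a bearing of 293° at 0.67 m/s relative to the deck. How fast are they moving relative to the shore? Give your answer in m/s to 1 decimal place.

In east/north components (m/s): commuter relative to ship = (-0.617, 0.262); ship relative to water = (-5.460, 0.000); water relative to ground = (0.000, -0.750).
Sum = (-6.077, -0.488) m/s.
Speed = |(-6.077, -0.488)| = 6.096 m/s.

6.1 m/s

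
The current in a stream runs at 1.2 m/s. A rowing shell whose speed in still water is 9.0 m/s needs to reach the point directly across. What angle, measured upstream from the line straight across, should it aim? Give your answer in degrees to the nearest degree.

To cancel the current, the upstream component of the rowing shell's velocity must equal the flow: 9.0 sin θ = 1.2.
sin θ = 1.2 / 9.0 = 0.1333.
θ = arcsin(0.1333) = 7.662°.

8°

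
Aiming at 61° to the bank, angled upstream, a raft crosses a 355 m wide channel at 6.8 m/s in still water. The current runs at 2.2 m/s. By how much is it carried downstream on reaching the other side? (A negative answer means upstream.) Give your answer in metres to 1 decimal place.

Perpendicular speed = 5.947 m/s; crossing time = 355 / 5.947 = 59.690 s.
Net downstream speed = -1.097 m/s.
Drift = -1.097 × 59.690 = -65.462 m (upstream).

-65.5 m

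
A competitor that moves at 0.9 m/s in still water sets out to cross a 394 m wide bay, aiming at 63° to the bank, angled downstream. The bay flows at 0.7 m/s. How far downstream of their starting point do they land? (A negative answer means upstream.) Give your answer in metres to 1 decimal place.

544.7 m

Perpendicular speed = 0.802 m/s; crossing time = 394 / 0.802 = 491.329 s.
Net downstream speed = 1.109 m/s.
Drift = 1.109 × 491.329 = 544.684 m (downstream).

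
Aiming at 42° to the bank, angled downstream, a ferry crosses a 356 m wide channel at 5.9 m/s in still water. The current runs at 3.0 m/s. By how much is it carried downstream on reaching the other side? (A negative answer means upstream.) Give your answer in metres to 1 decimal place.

665.9 m

Perpendicular speed = 3.948 m/s; crossing time = 356 / 3.948 = 90.175 s.
Net downstream speed = 7.385 m/s.
Drift = 7.385 × 90.175 = 665.904 m (downstream).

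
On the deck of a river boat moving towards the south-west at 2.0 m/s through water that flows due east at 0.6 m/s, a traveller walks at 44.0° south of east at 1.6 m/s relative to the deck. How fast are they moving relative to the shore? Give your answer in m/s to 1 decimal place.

In east/north components (m/s): traveller relative to river boat = (1.151, -1.111); river boat relative to water = (-1.414, -1.414); water relative to ground = (0.600, 0.000).
Sum = (0.337, -2.526) m/s.
Speed = |(0.337, -2.526)| = 2.548 m/s.

2.5 m/s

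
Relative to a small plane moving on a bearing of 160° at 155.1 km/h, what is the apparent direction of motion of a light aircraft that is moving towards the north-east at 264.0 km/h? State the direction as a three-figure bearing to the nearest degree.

022°

Taking east as x and north as y: light aircraft velocity = (186.676, 186.676) km/h; small plane velocity = (53.047, -145.746) km/h.
Velocity of light aircraft relative to small plane = (186.676, 186.676) − (53.047, -145.746) = (133.629, 332.423) km/h.
Bearing = atan2(133.63, 332.42) = 21.90° clockwise from north.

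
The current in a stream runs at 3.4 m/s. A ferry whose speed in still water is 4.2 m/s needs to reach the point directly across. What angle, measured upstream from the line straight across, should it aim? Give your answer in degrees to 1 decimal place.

54.0°

To cancel the current, the upstream component of the ferry's velocity must equal the flow: 4.2 sin θ = 3.4.
sin θ = 3.4 / 4.2 = 0.8095.
θ = arcsin(0.8095) = 54.049°.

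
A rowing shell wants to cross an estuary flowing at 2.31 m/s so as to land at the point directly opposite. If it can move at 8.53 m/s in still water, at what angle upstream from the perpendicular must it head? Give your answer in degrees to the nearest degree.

16°

To cancel the current, the upstream component of the rowing shell's velocity must equal the flow: 8.53 sin θ = 2.31.
sin θ = 2.31 / 8.53 = 0.2708.
θ = arcsin(0.2708) = 15.712°.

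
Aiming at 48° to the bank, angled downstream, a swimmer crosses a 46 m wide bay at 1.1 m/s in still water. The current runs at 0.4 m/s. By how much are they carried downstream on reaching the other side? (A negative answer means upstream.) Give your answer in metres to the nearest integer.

64 m

Perpendicular speed = 0.817 m/s; crossing time = 46 / 0.817 = 56.272 s.
Net downstream speed = 1.136 m/s.
Drift = 1.136 × 56.272 = 63.927 m (downstream).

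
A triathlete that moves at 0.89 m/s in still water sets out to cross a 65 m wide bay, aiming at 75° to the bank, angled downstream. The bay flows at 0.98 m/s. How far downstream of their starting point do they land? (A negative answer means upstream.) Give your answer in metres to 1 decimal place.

91.5 m

Perpendicular speed = 0.860 m/s; crossing time = 65 / 0.860 = 75.610 s.
Net downstream speed = 1.210 m/s.
Drift = 1.210 × 75.610 = 91.515 m (downstream).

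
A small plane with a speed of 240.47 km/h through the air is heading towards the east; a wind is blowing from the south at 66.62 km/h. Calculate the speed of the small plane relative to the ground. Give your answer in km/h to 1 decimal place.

Taking east as x and north as y: velocity relative to the air = (240.470, 0.000) km/h; the air relative to ground = (0.000, 66.620) km/h.
Velocity relative to ground = (240.470, 0.000) + (0.000, 66.620) = (240.470, 66.620) km/h.
Speed = |(240.470, 66.620)| = 249.528 km/h.

249.5 km/h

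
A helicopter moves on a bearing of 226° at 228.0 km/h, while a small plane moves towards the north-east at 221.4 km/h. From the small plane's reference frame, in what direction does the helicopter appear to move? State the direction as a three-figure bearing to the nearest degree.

226°

Taking east as x and north as y: helicopter velocity = (-164.009, -158.382) km/h; small plane velocity = (156.553, 156.553) km/h.
Velocity of helicopter relative to small plane = (-164.009, -158.382) − (156.553, 156.553) = (-320.563, -314.936) km/h.
Bearing = atan2(-320.56, -314.94) = 225.51° clockwise from north.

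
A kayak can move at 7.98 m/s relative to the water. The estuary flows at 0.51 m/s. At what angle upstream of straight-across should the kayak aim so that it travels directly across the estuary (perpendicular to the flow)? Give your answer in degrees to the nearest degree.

To cancel the current, the upstream component of the kayak's velocity must equal the flow: 7.98 sin θ = 0.51.
sin θ = 0.51 / 7.98 = 0.0639.
θ = arcsin(0.0639) = 3.664°.

4°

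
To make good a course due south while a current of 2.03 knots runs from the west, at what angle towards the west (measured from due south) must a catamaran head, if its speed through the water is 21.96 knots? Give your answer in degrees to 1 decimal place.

5.3°

The current pushes perpendicular to the desired track; the heading must have a component into the current equal to 2.03 knots: 21.96 sin θ = 2.03.
sin θ = 0.0924, so θ = 5.304°.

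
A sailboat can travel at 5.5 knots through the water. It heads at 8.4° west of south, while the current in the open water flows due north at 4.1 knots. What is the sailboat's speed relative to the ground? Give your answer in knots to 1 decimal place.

1.6 knots

Taking east as x and north as y: velocity relative to the water = (-0.803, -5.441) knots; the water relative to ground = (0.000, 4.100) knots.
Velocity relative to ground = (-0.803, -5.441) + (0.000, 4.100) = (-0.803, -1.341) knots.
Speed = |(-0.803, -1.341)| = 1.563 knots.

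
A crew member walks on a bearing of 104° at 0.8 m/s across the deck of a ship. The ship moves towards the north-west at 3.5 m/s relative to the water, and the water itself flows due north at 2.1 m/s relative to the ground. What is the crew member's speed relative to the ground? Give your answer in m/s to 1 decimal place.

In east/north components (m/s): crew member relative to ship = (0.776, -0.194); ship relative to water = (-2.475, 2.475); water relative to ground = (0.000, 2.100).
Sum = (-1.699, 4.381) m/s.
Speed = |(-1.699, 4.381)| = 4.699 m/s.

4.7 m/s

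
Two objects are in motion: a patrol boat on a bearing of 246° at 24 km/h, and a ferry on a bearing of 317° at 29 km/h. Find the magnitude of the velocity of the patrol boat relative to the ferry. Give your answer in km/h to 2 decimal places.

31.05 km/h

Taking east as x and north as y: patrol boat velocity = (-21.925, -9.762) km/h; ferry velocity = (-19.778, 21.209) km/h.
Velocity of patrol boat relative to ferry = (-21.925, -9.762) − (-19.778, 21.209) = (-2.147, -30.971) km/h.
Magnitude = |(-2.147, -30.971)| = 31.045 km/h.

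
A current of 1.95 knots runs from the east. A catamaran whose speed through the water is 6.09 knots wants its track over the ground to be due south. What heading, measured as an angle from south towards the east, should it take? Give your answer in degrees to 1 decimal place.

The current pushes perpendicular to the desired track; the heading must have a component into the current equal to 1.95 knots: 6.09 sin θ = 1.95.
sin θ = 0.3202, so θ = 18.675°.

18.7°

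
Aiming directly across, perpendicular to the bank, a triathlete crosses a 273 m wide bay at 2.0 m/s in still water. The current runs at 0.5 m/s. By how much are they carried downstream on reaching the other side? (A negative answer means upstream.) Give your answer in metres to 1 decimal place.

68.3 m

Perpendicular speed = 2.000 m/s; crossing time = 273 / 2.000 = 136.500 s.
Net downstream speed = 0.500 m/s.
Drift = 0.500 × 136.500 = 68.250 m (downstream).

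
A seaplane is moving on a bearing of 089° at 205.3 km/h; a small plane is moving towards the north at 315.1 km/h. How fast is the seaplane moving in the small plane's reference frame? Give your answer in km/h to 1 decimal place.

Taking east as x and north as y: seaplane velocity = (205.269, 3.583) km/h; small plane velocity = (0.000, 315.100) km/h.
Velocity of seaplane relative to small plane = (205.269, 3.583) − (0.000, 315.100) = (205.269, -311.517) km/h.
Magnitude = |(205.269, -311.517)| = 373.066 km/h.

373.1 km/h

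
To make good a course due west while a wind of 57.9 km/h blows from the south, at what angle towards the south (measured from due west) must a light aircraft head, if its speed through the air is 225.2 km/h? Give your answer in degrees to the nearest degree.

The wind pushes perpendicular to the desired track; the heading must have a component into the wind equal to 57.9 km/h: 225.2 sin θ = 57.9.
sin θ = 0.2571, so θ = 14.898°.

15°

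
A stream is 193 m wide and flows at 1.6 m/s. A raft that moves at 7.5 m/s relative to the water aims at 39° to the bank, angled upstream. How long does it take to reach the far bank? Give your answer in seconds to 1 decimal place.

The component of the raft's velocity perpendicular to the bank is 7.5 × sin 39° = 4.720 m/s.
The flow acts along the bank and has no component across it.
Time = 193 / 4.720 = 40.891 s.

40.9 s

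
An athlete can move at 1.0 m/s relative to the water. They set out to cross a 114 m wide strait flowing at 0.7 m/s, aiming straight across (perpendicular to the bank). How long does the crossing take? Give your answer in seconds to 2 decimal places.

114.00 s

The component of the athlete's velocity perpendicular to the bank is 1.0 m/s.
The current is parallel to the bank, so it does not affect the crossing time.
Time = 114 / 1.000 = 114.000 s.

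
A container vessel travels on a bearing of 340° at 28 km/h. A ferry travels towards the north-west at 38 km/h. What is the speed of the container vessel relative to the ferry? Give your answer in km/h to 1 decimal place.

17.3 km/h

Taking east as x and north as y: container vessel velocity = (-9.577, 26.311) km/h; ferry velocity = (-26.870, 26.870) km/h.
Velocity of container vessel relative to ferry = (-9.577, 26.311) − (-26.870, 26.870) = (17.293, -0.559) km/h.
Magnitude = |(17.293, -0.559)| = 17.303 km/h.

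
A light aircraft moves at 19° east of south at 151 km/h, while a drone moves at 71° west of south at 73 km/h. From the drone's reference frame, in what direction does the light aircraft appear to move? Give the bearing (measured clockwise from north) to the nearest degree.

135°

Taking east as x and north as y: light aircraft velocity = (49.161, -142.773) km/h; drone velocity = (-69.023, -23.766) km/h.
Velocity of light aircraft relative to drone = (49.161, -142.773) − (-69.023, -23.766) = (118.184, -119.007) km/h.
Bearing = atan2(118.18, -119.01) = 135.20° clockwise from north.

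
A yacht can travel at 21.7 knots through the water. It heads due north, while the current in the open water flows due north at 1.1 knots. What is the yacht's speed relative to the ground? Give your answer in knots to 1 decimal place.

22.8 knots

Taking east as x and north as y: velocity relative to the water = (0.000, 21.700) knots; the water relative to ground = (0.000, 1.100) knots.
Velocity relative to ground = (0.000, 21.700) + (0.000, 1.100) = (0.000, 22.800) knots.
Speed = |(0.000, 22.800)| = 22.800 knots.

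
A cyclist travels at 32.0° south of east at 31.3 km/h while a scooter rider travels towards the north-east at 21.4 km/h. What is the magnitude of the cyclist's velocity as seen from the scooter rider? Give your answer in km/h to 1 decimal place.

33.7 km/h

Taking east as x and north as y: cyclist velocity = (26.544, -16.586) km/h; scooter rider velocity = (15.132, 15.132) km/h.
Velocity of cyclist relative to scooter rider = (26.544, -16.586) − (15.132, 15.132) = (11.412, -31.719) km/h.
Magnitude = |(11.412, -31.719)| = 33.709 km/h.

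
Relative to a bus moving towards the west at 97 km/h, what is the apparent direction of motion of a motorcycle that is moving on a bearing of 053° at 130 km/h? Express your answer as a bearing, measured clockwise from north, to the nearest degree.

Taking east as x and north as y: motorcycle velocity = (103.823, 78.236) km/h; bus velocity = (-97.000, 0.000) km/h.
Velocity of motorcycle relative to bus = (103.823, 78.236) − (-97.000, 0.000) = (200.823, 78.236) km/h.
Bearing = atan2(200.82, 78.24) = 68.72° clockwise from north.

069°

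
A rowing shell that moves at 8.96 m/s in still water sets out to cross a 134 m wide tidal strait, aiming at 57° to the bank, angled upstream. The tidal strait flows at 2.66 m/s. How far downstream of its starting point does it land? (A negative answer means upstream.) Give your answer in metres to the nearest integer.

-40 m

Perpendicular speed = 7.514 m/s; crossing time = 134 / 7.514 = 17.832 s.
Net downstream speed = -2.220 m/s.
Drift = -2.220 × 17.832 = -39.587 m (upstream).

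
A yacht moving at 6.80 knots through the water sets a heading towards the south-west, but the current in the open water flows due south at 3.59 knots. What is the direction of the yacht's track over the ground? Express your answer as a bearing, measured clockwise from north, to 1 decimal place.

Taking east as x and north as y: velocity relative to the water = (-4.808, -4.808) knots; the water relative to ground = (0.000, -3.590) knots.
Velocity relative to ground = (-4.808, -4.808) + (0.000, -3.590) = (-4.808, -8.398) knots.
Bearing = atan2(-4.81, -8.40) = 209.79° clockwise from north.

209.8°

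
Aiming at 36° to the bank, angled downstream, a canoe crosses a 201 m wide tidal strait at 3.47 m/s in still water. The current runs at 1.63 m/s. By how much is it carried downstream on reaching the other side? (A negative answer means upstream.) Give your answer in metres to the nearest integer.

Perpendicular speed = 2.040 m/s; crossing time = 201 / 2.040 = 98.548 s.
Net downstream speed = 4.437 m/s.
Drift = 4.437 × 98.548 = 437.286 m (downstream).

437 m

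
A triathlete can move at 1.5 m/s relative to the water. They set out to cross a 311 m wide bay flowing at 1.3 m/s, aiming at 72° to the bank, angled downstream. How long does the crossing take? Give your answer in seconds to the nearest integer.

218 s

The component of the triathlete's velocity perpendicular to the bank is 1.5 × sin 72° = 1.427 m/s.
The current is parallel to the bank, so it does not affect the crossing time.
Time = 311 / 1.427 = 218.003 s.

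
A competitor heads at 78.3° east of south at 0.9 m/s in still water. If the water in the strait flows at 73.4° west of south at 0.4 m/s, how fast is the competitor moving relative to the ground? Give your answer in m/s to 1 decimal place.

0.6 m/s

Taking east as x and north as y: velocity relative to the water = (0.881, -0.183) m/s; the water relative to ground = (-0.383, -0.114) m/s.
Velocity relative to ground = (0.881, -0.183) + (-0.383, -0.114) = (0.498, -0.297) m/s.
Speed = |(0.498, -0.297)| = 0.580 m/s.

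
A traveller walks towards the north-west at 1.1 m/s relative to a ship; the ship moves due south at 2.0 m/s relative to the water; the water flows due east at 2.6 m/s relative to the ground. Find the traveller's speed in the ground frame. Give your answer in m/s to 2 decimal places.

In east/north components (m/s): traveller relative to ship = (-0.778, 0.778); ship relative to water = (0.000, -2.000); water relative to ground = (2.600, 0.000).
Sum = (1.822, -1.222) m/s.
Speed = |(1.822, -1.222)| = 2.194 m/s.

2.19 m/s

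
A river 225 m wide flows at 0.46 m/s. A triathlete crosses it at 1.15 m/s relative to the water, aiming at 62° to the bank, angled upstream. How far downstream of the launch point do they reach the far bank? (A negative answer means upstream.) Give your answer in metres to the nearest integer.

-18 m

Perpendicular speed = 1.015 m/s; crossing time = 225 / 1.015 = 221.590 s.
Net downstream speed = -0.080 m/s.
Drift = -0.080 × 221.590 = -17.703 m (upstream).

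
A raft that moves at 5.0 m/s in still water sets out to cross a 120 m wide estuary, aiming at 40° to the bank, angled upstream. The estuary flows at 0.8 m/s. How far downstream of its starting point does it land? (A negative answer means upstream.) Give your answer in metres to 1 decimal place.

-113.1 m

Perpendicular speed = 3.214 m/s; crossing time = 120 / 3.214 = 37.337 s.
Net downstream speed = -3.030 m/s.
Drift = -3.030 × 37.337 = -113.141 m (upstream).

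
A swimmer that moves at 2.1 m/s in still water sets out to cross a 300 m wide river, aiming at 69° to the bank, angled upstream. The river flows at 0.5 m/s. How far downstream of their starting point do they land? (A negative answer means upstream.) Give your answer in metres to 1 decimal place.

-38.6 m

Perpendicular speed = 1.961 m/s; crossing time = 300 / 1.961 = 153.021 s.
Net downstream speed = -0.253 m/s.
Drift = -0.253 × 153.021 = -38.649 m (upstream).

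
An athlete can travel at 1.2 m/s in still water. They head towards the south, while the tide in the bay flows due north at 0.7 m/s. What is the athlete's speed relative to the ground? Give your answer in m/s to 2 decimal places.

Taking east as x and north as y: velocity relative to the water = (0.000, -1.200) m/s; the water relative to ground = (0.000, 0.700) m/s.
Velocity relative to ground = (0.000, -1.200) + (0.000, 0.700) = (0.000, -0.500) m/s.
Speed = |(0.000, -0.500)| = 0.500 m/s.

0.50 m/s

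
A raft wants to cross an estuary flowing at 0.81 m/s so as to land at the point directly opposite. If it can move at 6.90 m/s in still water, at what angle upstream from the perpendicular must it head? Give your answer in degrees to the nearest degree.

To cancel the current, the upstream component of the raft's velocity must equal the flow: 6.90 sin θ = 0.81.
sin θ = 0.81 / 6.90 = 0.1174.
θ = arcsin(0.1174) = 6.742°.

7°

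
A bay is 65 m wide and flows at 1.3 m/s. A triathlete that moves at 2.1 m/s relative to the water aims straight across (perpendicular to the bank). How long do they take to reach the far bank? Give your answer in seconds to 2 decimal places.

The component of the triathlete's velocity perpendicular to the bank is 2.1 m/s.
The current is parallel to the bank, so it does not affect the crossing time.
Time = 65 / 2.100 = 30.952 s.

30.95 s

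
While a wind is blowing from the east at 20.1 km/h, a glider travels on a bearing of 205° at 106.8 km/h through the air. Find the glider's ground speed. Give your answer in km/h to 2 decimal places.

Taking east as x and north as y: velocity relative to the air = (-45.136, -96.794) km/h; the air relative to ground = (-20.100, 0.000) km/h.
Velocity relative to ground = (-45.136, -96.794) + (-20.100, 0.000) = (-65.236, -96.794) km/h.
Speed = |(-65.236, -96.794)| = 116.725 km/h.

116.72 km/h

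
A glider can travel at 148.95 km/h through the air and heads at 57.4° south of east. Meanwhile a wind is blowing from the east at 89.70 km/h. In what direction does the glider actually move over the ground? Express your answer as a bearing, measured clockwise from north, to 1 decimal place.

184.3°

Taking east as x and north as y: velocity relative to the air = (80.250, -125.483) km/h; the air relative to ground = (-89.700, 0.000) km/h.
Velocity relative to ground = (80.250, -125.483) + (-89.700, 0.000) = (-9.450, -125.483) km/h.
Bearing = atan2(-9.45, -125.48) = 184.31° clockwise from north.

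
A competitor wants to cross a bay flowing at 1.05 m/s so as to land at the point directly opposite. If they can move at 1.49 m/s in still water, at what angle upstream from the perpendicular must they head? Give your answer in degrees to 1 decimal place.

44.8°

To cancel the current, the upstream component of the competitor's velocity must equal the flow: 1.49 sin θ = 1.05.
sin θ = 1.05 / 1.49 = 0.7047.
θ = arcsin(0.7047) = 44.805°.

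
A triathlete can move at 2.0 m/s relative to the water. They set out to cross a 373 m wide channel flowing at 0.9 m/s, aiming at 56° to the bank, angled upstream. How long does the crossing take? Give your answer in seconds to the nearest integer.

225 s

The component of the triathlete's velocity perpendicular to the bank is 2.0 × sin 56° = 1.658 m/s.
The current is parallel to the bank, so it does not affect the crossing time.
Time = 373 / 1.658 = 224.960 s.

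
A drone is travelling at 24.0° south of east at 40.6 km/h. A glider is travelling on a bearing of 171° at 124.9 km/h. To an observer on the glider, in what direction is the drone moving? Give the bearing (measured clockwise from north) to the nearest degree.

Taking east as x and north as y: drone velocity = (37.090, -16.514) km/h; glider velocity = (19.539, -123.362) km/h.
Velocity of drone relative to glider = (37.090, -16.514) − (19.539, -123.362) = (17.551, 106.849) km/h.
Bearing = atan2(17.55, 106.85) = 9.33° clockwise from north.

009°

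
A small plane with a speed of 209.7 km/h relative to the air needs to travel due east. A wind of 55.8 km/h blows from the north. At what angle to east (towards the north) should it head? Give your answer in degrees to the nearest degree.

The wind pushes perpendicular to the desired track; the heading must have a component into the wind equal to 55.8 km/h: 209.7 sin θ = 55.8.
sin θ = 0.2661, so θ = 15.432°.

15°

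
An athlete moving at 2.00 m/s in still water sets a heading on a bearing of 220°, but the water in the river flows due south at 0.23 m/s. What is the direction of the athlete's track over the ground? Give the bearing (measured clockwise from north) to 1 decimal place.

216.1°

Taking east as x and north as y: velocity relative to the water = (-1.286, -1.532) m/s; the water relative to ground = (0.000, -0.230) m/s.
Velocity relative to ground = (-1.286, -1.532) + (0.000, -0.230) = (-1.286, -1.762) m/s.
Bearing = atan2(-1.29, -1.76) = 216.11° clockwise from north.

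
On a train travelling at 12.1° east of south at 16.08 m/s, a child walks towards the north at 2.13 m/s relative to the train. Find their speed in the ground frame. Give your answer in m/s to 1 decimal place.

14.0 m/s

Taking east as x and north as y: train velocity = (3.371, -15.723) m/s; child velocity relative to train = (0.000, 2.130) m/s.
Velocity relative to ground = (3.371, -15.723) + (0.000, 2.130) = (3.371, -13.593) m/s.
Speed = |(3.371, -13.593)| = 14.004 m/s.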